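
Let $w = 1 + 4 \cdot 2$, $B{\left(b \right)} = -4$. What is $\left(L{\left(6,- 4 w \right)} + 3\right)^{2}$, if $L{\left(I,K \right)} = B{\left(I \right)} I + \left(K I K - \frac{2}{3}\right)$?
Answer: $\frac{541167169}{9} \approx 6.013 \cdot 10^{7}$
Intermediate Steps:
$w = 9$ ($w = 1 + 8 = 9$)
$L{\left(I,K \right)} = - \frac{2}{3} - 4 I + I K^{2}$ ($L{\left(I,K \right)} = - 4 I + \left(K I K - \frac{2}{3}\right) = - 4 I + \left(I K K - \frac{2}{3}\right) = - 4 I + \left(I K^{2} - \frac{2}{3}\right) = - 4 I + \left(- \frac{2}{3} + I K^{2}\right) = - \frac{2}{3} - 4 I + I K^{2}$)
$\left(L{\left(6,- 4 w \right)} + 3\right)^{2} = \left(\left(- \frac{2}{3} - 24 + 6 \left(\left(-4\right) 9\right)^{2}\right) + 3\right)^{2} = \left(\left(- \frac{2}{3} - 24 + 6 \left(-36\right)^{2}\right) + 3\right)^{2} = \left(\left(- \frac{2}{3} - 24 + 6 \cdot 1296\right) + 3\right)^{2} = \left(\left(- \frac{2}{3} - 24 + 7776\right) + 3\right)^{2} = \left(\frac{23254}{3} + 3\right)^{2} = \left(\frac{23263}{3}\right)^{2} = \frac{541167169}{9}$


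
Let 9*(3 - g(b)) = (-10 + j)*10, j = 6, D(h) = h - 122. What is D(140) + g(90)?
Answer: 229/9 ≈ 25.444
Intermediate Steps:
D(h) = -122 + h
g(b) = 67/9 (g(b) = 3 - (-10 + 6)*10/9 = 3 - (-4)*10/9 = 3 - ⅑*(-40) = 3 + 40/9 = 67/9)
D(140) + g(90) = (-122 + 140) + 67/9 = 18 + 67/9 = 229/9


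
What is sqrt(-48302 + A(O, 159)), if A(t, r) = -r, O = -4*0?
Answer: 7*I*sqrt(989) ≈ 220.14*I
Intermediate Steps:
O = 0
sqrt(-48302 + A(O, 159)) = sqrt(-48302 - 1*159) = sqrt(-48302 - 159) = sqrt(-48461) = 7*I*sqrt(989)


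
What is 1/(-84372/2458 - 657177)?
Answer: -1229/807712719 ≈ -1.5216e-6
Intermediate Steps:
1/(-84372/2458 - 657177) = 1/(-89*474/1229 - 657177) = 1/(-42186/1229 - 657177) = 1/(-807712719/1229) = -1229/807712719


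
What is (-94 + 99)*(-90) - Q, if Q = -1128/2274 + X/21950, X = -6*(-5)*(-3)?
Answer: -373941179/831905 ≈ -449.50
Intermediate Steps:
X = -90 (X = 30*(-3) = -90)
Q = -416071/831905 (Q = -1128/2274 - 90/21950 = -1128*1/2274 - 90*1/21950 = -188/379 - 9/2195 = -416071/831905 ≈ -0.50014)
(-94 + 99)*(-90) - Q = (-94 + 99)*(-90) - 1*(-416071/831905) = 5*(-90) + 416071/831905 = -450 + 416071/831905 = -373941179/831905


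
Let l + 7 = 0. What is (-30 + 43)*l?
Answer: -91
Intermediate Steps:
l = -7 (l = -7 + 0 = -7)
(-30 + 43)*l = (-30 + 43)*(-7) = 13*(-7) = -91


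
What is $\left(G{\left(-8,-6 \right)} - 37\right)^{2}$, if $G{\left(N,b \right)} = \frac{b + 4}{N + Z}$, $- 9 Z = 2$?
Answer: $\frac{1849600}{1369} \approx 1351.1$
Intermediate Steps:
$Z = - \frac{2}{9}$ ($Z = \left(- \frac{1}{9}\right) 2 = - \frac{2}{9} \approx -0.22222$)
$G{\left(N,b \right)} = \frac{4 + b}{- \frac{2}{9} + N}$ ($G{\left(N,b \right)} = \frac{b + 4}{N - \frac{2}{9}} = \frac{4 + b}{- \frac{2}{9} + N}$)
$\left(G{\left(-8,-6 \right)} - 37\right)^{2} = \left(\frac{9 \left(4 - 6\right)}{-2 + 9 \left(-8\right)} - 37\right)^{2} = \left(9 \frac{1}{-2 - 72} \left(-2\right) - 37\right)^{2} = \left(9 \frac{1}{-74} \left(-2\right) - 37\right)^{2} = \left(9 \left(- \frac{1}{74}\right) \left(-2\right) - 37\right)^{2} = \left(\frac{9}{37} - 37\right)^{2} = \left(- \frac{1360}{37}\right)^{2} = \frac{1849600}{1369}$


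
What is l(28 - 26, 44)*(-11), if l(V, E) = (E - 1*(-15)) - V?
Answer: -627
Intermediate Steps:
l(V, E) = 15 + E - V (l(V, E) = (E + 15) - V = (15 + E) - V = 15 + E - V)
l(28 - 26, 44)*(-11) = (15 + 44 - (28 - 26))*(-11) = (15 + 44 - 1*2)*(-11) = (15 + 44 - 2)*(-11) = 57*(-11) = -627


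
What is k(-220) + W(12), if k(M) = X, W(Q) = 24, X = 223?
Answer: 247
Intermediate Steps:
k(M) = 223
k(-220) + W(12) = 223 + 24 = 247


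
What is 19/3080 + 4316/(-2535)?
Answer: -203771/120120 ≈ -1.6964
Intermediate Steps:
19/3080 + 4316/(-2535) = 19*(1/3080) + 4316*(-1/2535) = 19/3080 - 332/195 = -203771/120120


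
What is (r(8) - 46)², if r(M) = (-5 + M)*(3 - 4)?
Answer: 2401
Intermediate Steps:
r(M) = 5 - M (r(M) = (-5 + M)*(-1) = 5 - M)
(r(8) - 46)² = ((5 - 1*8) - 46)² = ((5 - 8) - 46)² = (-3 - 46)² = (-49)² = 2401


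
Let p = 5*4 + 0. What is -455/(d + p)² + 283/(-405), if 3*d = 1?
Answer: -2711518/1507005 ≈ -1.7993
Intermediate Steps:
d = ⅓ (d = (⅓)*1 = ⅓ ≈ 0.33333)
p = 20 (p = 20 + 0 = 20)
-455/(d + p)² + 283/(-405) = -455/(⅓ + 20)² + 283/(-405) = -455/((61/3)²) + 283*(-1/405) = -455/3721/9 - 283/405 = -455*9/3721 - 283/405 = -4095/3721 - 283/405 = -2711518/1507005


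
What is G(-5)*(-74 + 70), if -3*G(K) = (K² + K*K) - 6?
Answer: 176/3 ≈ 58.667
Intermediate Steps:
G(K) = 2 - 2*K²/3 (G(K) = -((K² + K*K) - 6)/3 = -((K² + K²) - 6)/3 = -(2*K² - 6)/3 = -(-6 + 2*K²)/3 = 2 - 2*K²/3)
G(-5)*(-74 + 70) = (2 - ⅔*(-5)²)*(-74 + 70) = (2 - ⅔*25)*(-4) = (2 - 50/3)*(-4) = -44/3*(-4) = 176/3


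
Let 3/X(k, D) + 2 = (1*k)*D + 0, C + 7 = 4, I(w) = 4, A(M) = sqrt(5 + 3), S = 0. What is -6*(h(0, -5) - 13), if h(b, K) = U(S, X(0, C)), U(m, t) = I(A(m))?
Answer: 54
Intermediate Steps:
A(M) = 2*sqrt(2) (A(M) = sqrt(8) = 2*sqrt(2))
C = -3 (C = -7 + 4 = -3)
X(k, D) = 3/(-2 + D*k) (X(k, D) = 3/(-2 + ((1*k)*D + 0)) = 3/(-2 + (k*D + 0)) = 3/(-2 + (D*k + 0)) = 3/(-2 + D*k))
U(m, t) = 4
h(b, K) = 4
-6*(h(0, -5) - 13) = -6*(4 - 13) = -6*(-9) = 54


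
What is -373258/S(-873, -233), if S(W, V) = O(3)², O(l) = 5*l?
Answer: -373258/225 ≈ -1658.9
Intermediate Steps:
S(W, V) = 225 (S(W, V) = (5*3)² = 15² = 225)
-373258/S(-873, -233) = -373258/225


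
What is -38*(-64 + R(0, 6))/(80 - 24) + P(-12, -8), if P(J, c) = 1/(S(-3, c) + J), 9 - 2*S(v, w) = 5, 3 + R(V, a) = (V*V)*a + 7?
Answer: 2843/70 ≈ 40.614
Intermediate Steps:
R(V, a) = 4 + a*V² (R(V, a) = -3 + ((V*V)*a + 7) = -3 + (V²*a + 7) = -3 + (a*V² + 7) = -3 + (7 + a*V²) = 4 + a*V²)
S(v, w) = 2 (S(v, w) = 9/2 - ½*5 = 9/2 - 5/2 = 2)
P(J, c) = 1/(2 + J)
-38*(-64 + R(0, 6))/(80 - 24) + P(-12, -8) = -38*(-64 + (4 + 6*0²))/(80 - 24) + 1/(2 - 12) = -38*(-64 + (4 + 6*0))/56 + 1/(-10) = -38*(-64 + (4 + 0))/56 - ⅒ = -38*(-64 + 4)/56 - ⅒ = -(-2280)/56 - ⅒ = -38*(-15/14) - ⅒ = 285/7 - ⅒ = 2843/70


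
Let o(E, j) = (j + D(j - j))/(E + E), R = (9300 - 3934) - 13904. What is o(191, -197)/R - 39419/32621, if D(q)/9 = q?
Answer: -128559272867/106393913436 ≈ -1.2083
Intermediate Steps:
D(q) = 9*q
R = -8538 (R = 5366 - 13904 = -8538)
o(E, j) = j/(2*E) (o(E, j) = (j + 9*(j - j))/(E + E) = (j + 9*0)/((2*E)) = (j + 0)*(1/(2*E)) = j*(1/(2*E)) = j/(2*E))
o(191, -197)/R - 39419/32621 = ((1/2)*(-197)/191)/(-8538) - 39419/32621 = ((1/2)*(-197)*(1/191))*(-1/8538) - 39419*1/32621 = -197/382*(-1/8538) - 39419/32621 = 197/3261516 - 39419/32621 = -128559272867/106393913436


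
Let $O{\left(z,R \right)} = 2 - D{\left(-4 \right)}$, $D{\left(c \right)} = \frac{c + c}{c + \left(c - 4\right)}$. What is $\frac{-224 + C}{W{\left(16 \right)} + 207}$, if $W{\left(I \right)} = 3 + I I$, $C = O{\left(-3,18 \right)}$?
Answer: $- \frac{334}{699} \approx -0.47783$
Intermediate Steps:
$D{\left(c \right)} = \frac{2 c}{-4 + 2 c}$ ($D{\left(c \right)} = \frac{2 c}{c + \left(-4 + c\right)} = \frac{2 c}{-4 + 2 c}$)
$O{\left(z,R \right)} = \frac{4}{3}$ ($O{\left(z,R \right)} = 2 - - \frac{4}{-2 - 4} = 2 - - \frac{4}{-6} = 2 - \left(-4\right) \left(- \frac{1}{6}\right) = 2 - \frac{2}{3} = \frac{4}{3}$)
$C = \frac{4}{3} \approx 1.3333$
$W{\left(I \right)} = 3 + I^{2}$
$\frac{-224 + C}{W{\left(16 \right)} + 207} = \frac{-224 + \frac{4}{3}}{\left(3 + 16^{2}\right) + 207} = - \frac{668}{3 \left(\left(3 + 256\right) + 207\right)} = - \frac{668}{3 \left(259 + 207\right)} = - \frac{668}{3 \cdot 466} = \left(- \frac{668}{3}\right) \frac{1}{466} = - \frac{334}{699}$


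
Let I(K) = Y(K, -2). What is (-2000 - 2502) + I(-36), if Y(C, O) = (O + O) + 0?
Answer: -4506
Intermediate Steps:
Y(C, O) = 2*O (Y(C, O) = 2*O + 0 = 2*O)
I(K) = -4 (I(K) = 2*(-2) = -4)
(-2000 - 2502) + I(-36) = (-2000 - 2502) - 4 = -4502 - 4 = -4506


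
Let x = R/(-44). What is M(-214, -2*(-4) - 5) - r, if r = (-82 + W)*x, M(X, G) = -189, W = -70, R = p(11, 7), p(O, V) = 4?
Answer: -2231/11 ≈ -202.82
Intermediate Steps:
R = 4
x = -1/11 (x = 4/(-44) = 4*(-1/44) = -1/11 ≈ -0.090909)
r = 152/11 (r = (-82 - 70)*(-1/11) = -152*(-1/11) = 152/11 ≈ 13.818)
M(-214, -2*(-4) - 5) - r = -189 - 1*152/11 = -189 - 152/11 = -2231/11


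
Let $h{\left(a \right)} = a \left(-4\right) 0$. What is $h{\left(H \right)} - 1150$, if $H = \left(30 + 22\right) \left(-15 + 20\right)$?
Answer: $-1150$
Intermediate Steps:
$H = 260$ ($H = 52 \cdot 5 = 260$)
$h{\left(a \right)} = 0$ ($h{\left(a \right)} = - 4 a 0 = 0$)
$h{\left(H \right)} - 1150 = 0 - 1150 = -1150$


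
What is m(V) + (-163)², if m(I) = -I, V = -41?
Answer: 26610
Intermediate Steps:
m(V) + (-163)² = -1*(-41) + (-163)² = 41 + 26569 = 26610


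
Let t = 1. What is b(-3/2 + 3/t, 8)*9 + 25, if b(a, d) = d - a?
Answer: 167/2 ≈ 83.500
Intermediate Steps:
b(-3/2 + 3/t, 8)*9 + 25 = (8 - (-3/2 + 3/1))*9 + 25 = (8 - (-3*½ + 3*1))*9 + 25 = (8 - (-3/2 + 3))*9 + 25 = (8 - 1*3/2)*9 + 25 = (8 - 3/2)*9 + 25 = (13/2)*9 + 25 = 117/2 + 25 = 167/2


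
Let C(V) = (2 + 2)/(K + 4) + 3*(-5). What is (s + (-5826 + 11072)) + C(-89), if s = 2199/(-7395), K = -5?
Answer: 12883822/2465 ≈ 5226.7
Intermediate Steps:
s = -733/2465 (s = 2199*(-1/7395) = -733/2465 ≈ -0.29736)
C(V) = -19 (C(V) = (2 + 2)/(-5 + 4) + 3*(-5) = 4/(-1) - 15 = 4*(-1) - 15 = -4 - 15 = -19)
(s + (-5826 + 11072)) + C(-89) = (-733/2465 + (-5826 + 11072)) - 19 = (-733/2465 + 5246) - 19 = 12930657/2465 - 19 = 12883822/2465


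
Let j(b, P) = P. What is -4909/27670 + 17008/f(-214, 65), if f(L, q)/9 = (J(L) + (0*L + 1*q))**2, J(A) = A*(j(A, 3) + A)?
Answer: -90338980863581/509206075027830 ≈ -0.17741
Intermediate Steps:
J(A) = A*(3 + A)
f(L, q) = 9*(q + L*(3 + L))**2 (f(L, q) = 9*(L*(3 + L) + (0*L + 1*q))**2 = 9*(L*(3 + L) + (0 + q))**2 = 9*(L*(3 + L) + q)**2 = 9*(q + L*(3 + L))**2)
-4909/27670 + 17008/f(-214, 65) = -4909/27670 + 17008/((9*(65 - 214*(3 - 214))**2)) = -4909*1/27670 + 17008/((9*(65 - 214*(-211))**2)) = -4909/27670 + 17008/((9*(65 + 45154)**2)) = -4909/27670 + 17008/((9*45219**2)) = -4909/27670 + 17008/((9*2044757961)) = -4909/27670 + 17008/18402821649 = -90338980863581/509206075027830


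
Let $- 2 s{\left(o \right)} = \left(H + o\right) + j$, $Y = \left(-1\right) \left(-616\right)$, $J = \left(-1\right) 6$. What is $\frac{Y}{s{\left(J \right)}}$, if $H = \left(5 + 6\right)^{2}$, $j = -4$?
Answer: $- \frac{1232}{111} \approx -11.099$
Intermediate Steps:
$H = 121$ ($H = 11^{2} = 121$)
$J = -6$
$Y = 616$
$s{\left(o \right)} = - \frac{117}{2} - \frac{o}{2}$ ($s{\left(o \right)} = - \frac{\left(121 + o\right) - 4}{2} = - \frac{117 + o}{2} = - \frac{117}{2} - \frac{o}{2}$)
$\frac{Y}{s{\left(J \right)}} = \frac{616}{- \frac{117}{2} - -3} = \frac{616}{- \frac{117}{2} + 3} = \frac{616}{- \frac{111}{2}} = 616 \left(- \frac{2}{111}\right) = - \frac{1232}{111}$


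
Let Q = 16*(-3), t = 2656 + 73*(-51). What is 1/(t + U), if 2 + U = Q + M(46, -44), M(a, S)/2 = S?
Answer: -1/1205 ≈ -0.00082988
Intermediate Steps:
M(a, S) = 2*S
t = -1067 (t = 2656 - 3723 = -1067)
Q = -48
U = -138 (U = -2 + (-48 + 2*(-44)) = -2 + (-48 - 88) = -2 - 136 = -138)
1/(t + U) = 1/(-1067 - 138) = 1/(-1205) = -1/1205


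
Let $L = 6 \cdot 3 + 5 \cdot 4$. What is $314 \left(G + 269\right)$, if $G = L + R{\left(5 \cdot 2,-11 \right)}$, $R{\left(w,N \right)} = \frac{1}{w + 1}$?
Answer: $\frac{1060692}{11} \approx 96427.0$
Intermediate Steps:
$L = 38$ ($L = 18 + 20 = 38$)
$R{\left(w,N \right)} = \frac{1}{1 + w}$
$G = \frac{419}{11}$ ($G = 38 + \frac{1}{1 + 5 \cdot 2} = 38 + \frac{1}{1 + 10} = 38 + \frac{1}{11} = \frac{419}{11} \approx 38.091$)
$314 \left(G + 269\right) = 314 \left(\frac{419}{11} + 269\right) = 314 \cdot \frac{3378}{11} = \frac{1060692}{11}$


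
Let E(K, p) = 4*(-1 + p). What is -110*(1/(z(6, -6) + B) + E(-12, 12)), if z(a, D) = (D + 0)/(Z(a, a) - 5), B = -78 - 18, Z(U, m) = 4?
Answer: -43549/9 ≈ -4838.8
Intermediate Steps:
B = -96
E(K, p) = -4 + 4*p
z(a, D) = -D (z(a, D) = (D + 0)/(4 - 5) = D/(-1) = D*(-1) = -D)
-110*(1/(z(6, -6) + B) + E(-12, 12)) = -110*(1/(-1*(-6) - 96) + (-4 + 4*12)) = -110*(1/(6 - 96) + (-4 + 48)) = -110*(1/(-90) + 44) = -110*(-1/90 + 44) = -110*3959/90 = -43549/9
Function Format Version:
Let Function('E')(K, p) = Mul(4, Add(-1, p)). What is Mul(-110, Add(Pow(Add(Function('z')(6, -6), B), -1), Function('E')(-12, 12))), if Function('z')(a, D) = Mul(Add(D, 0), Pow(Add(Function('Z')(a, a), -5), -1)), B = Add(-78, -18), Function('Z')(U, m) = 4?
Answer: Rational(-43549, 9) ≈ -4838.8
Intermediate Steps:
B = -96
Function('E')(K, p) = Add(-4, Mul(4, p))
Function('z')(a, D) = Mul(-1, D) (Function('z')(a, D) = Mul(Add(D, 0), Pow(Add(4, -5), -1)) = Mul(D, Pow(-1, -1)) = Mul(D, -1) = Mul(-1, D))
Mul(-110, Add(Pow(Add(Function('z')(6, -6), B), -1), Function('E')(-12, 12))) = Mul(-110, Add(Pow(Add(Mul(-1, -6), -96), -1), Add(-4, Mul(4, 12)))) = Mul(-110, Add(Pow(Add(6, -96), -1), Add(-4, 48))) = Mul(-110, Add(Pow(-90, -1), 44)) = Mul(-110, Add(Rational(-1, 90), 44)) = Mul(-110, Rational(3959, 90)) = Rational(-43549, 9)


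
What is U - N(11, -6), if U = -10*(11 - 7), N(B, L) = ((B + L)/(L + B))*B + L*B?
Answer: 15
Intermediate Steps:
N(B, L) = B + B*L (N(B, L) = ((B + L)/(B + L))*B + B*L = 1*B + B*L = B + B*L)
U = -40 (U = -10*4 = -40)
U - N(11, -6) = -40 - 11*(1 - 6) = -40 - 11*(-5) = -40 - 1*(-55) = -40 + 55 = 15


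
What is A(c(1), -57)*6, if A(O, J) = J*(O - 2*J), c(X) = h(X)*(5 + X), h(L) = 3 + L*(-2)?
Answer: -41040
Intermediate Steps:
h(L) = 3 - 2*L
c(X) = (3 - 2*X)*(5 + X)
A(c(1), -57)*6 = -57*(-(-3 + 2*1)*(5 + 1) - 2*(-57))*6 = -57*(-1*(-3 + 2)*6 + 114)*6 = -57*(-1*(-1)*6 + 114)*6 = -57*(6 + 114)*6 = -57*120*6 = -6840*6 = -41040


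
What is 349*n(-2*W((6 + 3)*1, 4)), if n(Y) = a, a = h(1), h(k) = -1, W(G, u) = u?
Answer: -349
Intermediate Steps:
a = -1
n(Y) = -1
349*n(-2*W((6 + 3)*1, 4)) = 349*(-1) = -349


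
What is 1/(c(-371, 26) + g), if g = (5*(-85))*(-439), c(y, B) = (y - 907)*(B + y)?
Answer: 1/627485 ≈ 1.5937e-6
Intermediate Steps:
c(y, B) = (-907 + y)*(B + y)
g = 186575 (g = -425*(-439) = 186575)
1/(c(-371, 26) + g) = 1/(((-371)**2 - 907*26 - 907*(-371) + 26*(-371)) + 186575) = 1/((137641 - 23582 + 336497 - 9646) + 186575) = 1/(440910 + 186575) = 1/627485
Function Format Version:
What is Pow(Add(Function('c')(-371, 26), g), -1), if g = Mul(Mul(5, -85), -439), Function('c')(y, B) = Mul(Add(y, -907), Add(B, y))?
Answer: Rational(1, 627485) ≈ 1.5937e-6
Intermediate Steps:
Function('c')(y, B) = Mul(Add(-907, y), Add(B, y))
g = 186575 (g = Mul(-425, -439) = 186575)
Pow(Add(Function('c')(-371, 26), g), -1) = Pow(Add(Add(Pow(-371, 2), Mul(-907, 26), Mul(-907, -371), Mul(26, -371)), 186575), -1) = Pow(Add(Add(137641, -23582, 336497, -9646), 186575), -1) = Pow(Add(440910, 186575), -1) = Pow(627485, -1) = Rational(1, 627485)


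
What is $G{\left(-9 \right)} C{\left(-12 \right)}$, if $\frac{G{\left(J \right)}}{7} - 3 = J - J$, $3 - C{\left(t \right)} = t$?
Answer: $315$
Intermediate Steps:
$C{\left(t \right)} = 3 - t$
$G{\left(J \right)} = 21$ ($G{\left(J \right)} = 21 + 7 \left(J - J\right) = 21 + 7 \cdot 0 = 21 + 0 = 21$)
$G{\left(-9 \right)} C{\left(-12 \right)} = 21 \left(3 - -12\right) = 21 \left(3 + 12\right) = 21 \cdot 15 = 315$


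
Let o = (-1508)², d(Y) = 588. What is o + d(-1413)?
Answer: 2274652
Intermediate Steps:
o = 2274064
o + d(-1413) = 2274064 + 588 = 2274652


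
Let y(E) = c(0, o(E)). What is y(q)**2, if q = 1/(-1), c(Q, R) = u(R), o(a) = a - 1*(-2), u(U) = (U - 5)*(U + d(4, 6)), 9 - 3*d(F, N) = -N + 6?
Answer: 256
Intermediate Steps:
d(F, N) = 1 + N/3 (d(F, N) = 3 - (-N + 6)/3 = 3 - (6 - N)/3 = 3 + (-2 + N/3) = 1 + N/3)
u(U) = (-5 + U)*(3 + U) (u(U) = (U - 5)*(U + (1 + (1/3)*6)) = (-5 + U)*(U + (1 + 2)) = (-5 + U)*(U + 3) = (-5 + U)*(3 + U))
o(a) = 2 + a (o(a) = a + 2 = 2 + a)
c(Q, R) = -15 + R**2 - 2*R
q = -1
y(E) = -19 + (2 + E)**2 - 2*E (y(E) = -15 + (2 + E)**2 - 2*(2 + E) = -15 + (2 + E)**2 + (-4 - 2*E) = -19 + (2 + E)**2 - 2*E)
y(q)**2 = (-15 + (-1)**2 + 2*(-1))**2 = (-15 + 1 - 2)**2 = (-16)**2 = 256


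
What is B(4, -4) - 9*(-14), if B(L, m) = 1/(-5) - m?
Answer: 649/5 ≈ 129.80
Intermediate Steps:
B(L, m) = -⅕ - m
B(4, -4) - 9*(-14) = (-⅕ - 1*(-4)) - 9*(-14) = (-⅕ + 4) + 126 = 19/5 + 126 = 649/5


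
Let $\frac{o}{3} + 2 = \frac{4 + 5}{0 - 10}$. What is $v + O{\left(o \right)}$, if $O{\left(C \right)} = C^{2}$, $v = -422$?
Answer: $- \frac{34631}{100} \approx -346.31$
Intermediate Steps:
$o = - \frac{87}{10}$ ($o = -6 + 3 \frac{4 + 5}{0 - 10} = -6 + 3 \frac{9}{-10} = -6 + 3 \cdot 9 \left(- \frac{1}{10}\right) = -6 + 3 \left(- \frac{9}{10}\right) = -6 - \frac{27}{10} = - \frac{87}{10} \approx -8.7$)
$v + O{\left(o \right)} = -422 + \left(- \frac{87}{10}\right)^{2} = -422 + \frac{7569}{100} = - \frac{34631}{100}$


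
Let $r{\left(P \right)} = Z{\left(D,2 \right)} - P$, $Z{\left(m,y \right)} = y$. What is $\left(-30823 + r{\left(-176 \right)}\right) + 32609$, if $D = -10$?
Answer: $1964$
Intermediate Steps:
$r{\left(P \right)} = 2 - P$
$\left(-30823 + r{\left(-176 \right)}\right) + 32609 = \left(-30823 + \left(2 - -176\right)\right) + 32609 = \left(-30823 + \left(2 + 176\right)\right) + 32609 = \left(-30823 + 178\right) + 32609 = -30645 + 32609 = 1964$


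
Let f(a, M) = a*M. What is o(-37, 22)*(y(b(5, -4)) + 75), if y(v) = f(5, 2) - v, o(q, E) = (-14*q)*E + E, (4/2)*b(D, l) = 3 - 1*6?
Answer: 987657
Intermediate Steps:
b(D, l) = -3/2 (b(D, l) = (3 - 1*6)/2 = (3 - 6)/2 = (½)*(-3) = -3/2)
f(a, M) = M*a
o(q, E) = E - 14*E*q (o(q, E) = -14*E*q + E = E - 14*E*q)
y(v) = 10 - v (y(v) = 2*5 - v = 10 - v)
o(-37, 22)*(y(b(5, -4)) + 75) = (22*(1 - 14*(-37)))*((10 - 1*(-3/2)) + 75) = (22*(1 + 518))*((10 + 3/2) + 75) = (22*519)*(23/2 + 75) = 11418*(173/2) = 987657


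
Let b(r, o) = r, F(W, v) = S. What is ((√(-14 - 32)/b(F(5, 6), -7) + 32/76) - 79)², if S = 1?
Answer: 2212443/361 - 2986*I*√46/19 ≈ 6128.6 - 1065.9*I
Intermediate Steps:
F(W, v) = 1
((√(-14 - 32)/b(F(5, 6), -7) + 32/76) - 79)² = ((√(-14 - 32)/1 + 32/76) - 79)² = ((√(-46)*1 + 32*(1/76)) - 79)² = (((I*√46)*1 + 8/19) - 79)² = ((I*√46 + 8/19) - 79)² = ((8/19 + I*√46) - 79)² = (-1493/19 + I*√46)²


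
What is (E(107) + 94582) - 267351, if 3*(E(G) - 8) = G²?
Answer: -506834/3 ≈ -1.6894e+5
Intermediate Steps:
E(G) = 8 + G²/3
(E(107) + 94582) - 267351 = ((8 + (⅓)*107²) + 94582) - 267351 = ((8 + (⅓)*11449) + 94582) - 267351 = ((8 + 11449/3) + 94582) - 267351 = (11473/3 + 94582) - 267351 = 295219/3 - 267351 = -506834/3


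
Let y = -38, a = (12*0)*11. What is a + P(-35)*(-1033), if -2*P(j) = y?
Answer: -19627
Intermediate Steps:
a = 0 (a = 0*11 = 0)
P(j) = 19 (P(j) = -1/2*(-38) = 19)
a + P(-35)*(-1033) = 0 + 19*(-1033) = 0 - 19627 = -19627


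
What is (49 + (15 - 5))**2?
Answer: 3481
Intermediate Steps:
(49 + (15 - 5))**2 = (49 + 10)**2 = 59**2 = 3481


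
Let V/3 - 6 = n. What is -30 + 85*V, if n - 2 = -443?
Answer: -110955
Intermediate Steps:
n = -441 (n = 2 - 443 = -441)
V = -1305 (V = 18 + 3*(-441) = 18 - 1323 = -1305)
-30 + 85*V = -30 + 85*(-1305) = -30 - 110925 = -110955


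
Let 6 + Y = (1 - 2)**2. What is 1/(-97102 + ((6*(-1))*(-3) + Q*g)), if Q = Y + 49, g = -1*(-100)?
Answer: -1/92684 ≈ -1.0789e-5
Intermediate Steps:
Y = -5 (Y = -6 + (1 - 2)**2 = -6 + (-1)**2 = -6 + 1 = -5)
g = 100
Q = 44 (Q = -5 + 49 = 44)
1/(-97102 + ((6*(-1))*(-3) + Q*g)) = 1/(-97102 + ((6*(-1))*(-3) + 44*100)) = 1/(-97102 + (-6*(-3) + 4400)) = 1/(-97102 + (18 + 4400)) = 1/(-97102 + 4418) = 1/(-92684) = -1/92684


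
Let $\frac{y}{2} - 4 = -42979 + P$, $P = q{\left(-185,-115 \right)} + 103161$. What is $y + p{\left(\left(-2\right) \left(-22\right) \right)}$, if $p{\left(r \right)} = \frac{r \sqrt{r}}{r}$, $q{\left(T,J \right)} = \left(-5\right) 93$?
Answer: $119442 + 2 \sqrt{11} \approx 1.1945 \cdot 10^{5}$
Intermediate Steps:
$q{\left(T,J \right)} = -465$
$P = 102696$ ($P = -465 + 103161 = 102696$)
$p{\left(r \right)} = \sqrt{r}$ ($p{\left(r \right)} = \frac{r^{\frac{3}{2}}}{r} = \sqrt{r}$)
$y = 119442$ ($y = 8 + 2 \left(-42979 + 102696\right) = 8 + 2 \cdot 59717 = 8 + 119434 = 119442$)
$y + p{\left(\left(-2\right) \left(-22\right) \right)} = 119442 + \sqrt{\left(-2\right) \left(-22\right)} = 119442 + \sqrt{44} = 119442 + 2 \sqrt{11}$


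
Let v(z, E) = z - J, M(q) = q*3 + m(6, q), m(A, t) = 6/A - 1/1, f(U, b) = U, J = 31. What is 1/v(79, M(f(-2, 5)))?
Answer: 1/48 ≈ 0.020833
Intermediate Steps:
m(A, t) = -1 + 6/A (m(A, t) = 6/A - 1*1 = 6/A - 1 = -1 + 6/A)
M(q) = 3*q (M(q) = q*3 + (6 - 1*6)/6 = 3*q + (6 - 6)/6 = 3*q + (1/6)*0 = 3*q + 0 = 3*q)
v(z, E) = -31 + z (v(z, E) = z - 1*31 = z - 31 = -31 + z)
1/v(79, M(f(-2, 5))) = 1/(-31 + 79) = 1/48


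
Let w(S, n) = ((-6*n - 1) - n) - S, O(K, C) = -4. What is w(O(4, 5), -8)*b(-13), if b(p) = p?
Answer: -767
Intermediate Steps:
w(S, n) = -1 - S - 7*n (w(S, n) = ((-1 - 6*n) - n) - S = (-1 - 7*n) - S = -1 - S - 7*n)
w(O(4, 5), -8)*b(-13) = (-1 - 1*(-4) - 7*(-8))*(-13) = (-1 + 4 + 56)*(-13) = 59*(-13) = -767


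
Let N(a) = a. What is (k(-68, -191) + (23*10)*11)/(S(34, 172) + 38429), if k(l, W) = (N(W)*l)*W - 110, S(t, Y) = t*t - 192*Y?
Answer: -826096/2187 ≈ -377.73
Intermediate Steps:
S(t, Y) = t² - 192*Y
k(l, W) = -110 + l*W² (k(l, W) = (W*l)*W - 110 = l*W² - 110 = -110 + l*W²)
(k(-68, -191) + (23*10)*11)/(S(34, 172) + 38429) = ((-110 - 68*(-191)²) + (23*10)*11)/((34² - 192*172) + 38429) = ((-110 - 68*36481) + 230*11)/((1156 - 33024) + 38429) = ((-110 - 2480708) + 2530)/(-31868 + 38429) = (-2480818 + 2530)/6561 = -2478288*1/6561 = -826096/2187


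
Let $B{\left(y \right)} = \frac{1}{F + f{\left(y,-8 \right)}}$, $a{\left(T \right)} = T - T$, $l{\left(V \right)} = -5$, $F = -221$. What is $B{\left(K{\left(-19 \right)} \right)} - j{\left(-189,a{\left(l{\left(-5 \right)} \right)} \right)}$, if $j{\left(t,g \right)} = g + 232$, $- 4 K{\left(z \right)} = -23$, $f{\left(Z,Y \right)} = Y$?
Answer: $- \frac{53129}{229} \approx -232.0$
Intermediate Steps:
$K{\left(z \right)} = \frac{23}{4}$ ($K{\left(z \right)} = \left(- \frac{1}{4}\right) \left(-23\right) = \frac{23}{4}$)
$a{\left(T \right)} = 0$
$j{\left(t,g \right)} = 232 + g$
$B{\left(y \right)} = - \frac{1}{229}$ ($B{\left(y \right)} = \frac{1}{-221 - 8} = \frac{1}{-229} = - \frac{1}{229}$)
$B{\left(K{\left(-19 \right)} \right)} - j{\left(-189,a{\left(l{\left(-5 \right)} \right)} \right)} = - \frac{1}{229} - \left(232 + 0\right) = - \frac{1}{229} - 232 = - \frac{53129}{229}$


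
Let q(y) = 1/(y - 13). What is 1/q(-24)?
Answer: -37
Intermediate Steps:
q(y) = 1/(-13 + y)
1/q(-24) = 1/(1/(-13 - 24)) = 1/(1/(-37)) = 1/(-1/37) = -37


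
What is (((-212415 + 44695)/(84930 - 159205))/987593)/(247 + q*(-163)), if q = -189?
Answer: 16772/227791865970905 ≈ 7.3629e-11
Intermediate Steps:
(((-212415 + 44695)/(84930 - 159205))/987593)/(247 + q*(-163)) = (((-212415 + 44695)/(84930 - 159205))/987593)/(247 - 189*(-163)) = (-167720/(-74275)*(1/987593))/(247 + 30807) = (-167720*(-1/74275)*(1/987593))/31054 = ((33544/14855)*(1/987593))*(1/31054) = (33544/14670694015)*(1/31054) = 16772/227791865970905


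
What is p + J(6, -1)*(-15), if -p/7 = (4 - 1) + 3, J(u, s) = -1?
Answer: -27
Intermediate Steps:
p = -42 (p = -7*((4 - 1) + 3) = -7*(3 + 3) = -7*6 = -42)
p + J(6, -1)*(-15) = -42 - 1*(-15) = -42 + 15 = -27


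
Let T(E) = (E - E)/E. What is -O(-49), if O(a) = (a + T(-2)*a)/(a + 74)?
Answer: 49/25 ≈ 1.9600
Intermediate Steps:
T(E) = 0 (T(E) = 0/E = 0)
O(a) = a/(74 + a) (O(a) = (a + 0*a)/(a + 74) = (a + 0)/(74 + a) = a/(74 + a))
-O(-49) = -(-49)/(74 - 49) = -(-49)/25 = -1*(-49/25) = 49/25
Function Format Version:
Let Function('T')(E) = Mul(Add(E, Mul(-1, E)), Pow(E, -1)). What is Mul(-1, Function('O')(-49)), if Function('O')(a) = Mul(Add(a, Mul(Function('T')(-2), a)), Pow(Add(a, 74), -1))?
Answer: Rational(49, 25) ≈ 1.9600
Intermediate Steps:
Function('T')(E) = 0 (Function('T')(E) = Mul(0, Pow(E, -1)) = 0)
Function('O')(a) = Mul(a, Pow(Add(74, a), -1)) (Function('O')(a) = Mul(Add(a, Mul(0, a)), Pow(Add(a, 74), -1)) = Mul(Add(a, 0), Pow(Add(74, a), -1)) = Mul(a, Pow(Add(74, a), -1)))
Mul(-1, Function('O')(-49)) = Mul(-1, Mul(-49, Pow(Add(74, -49), -1))) = Mul(-1, Mul(-49, Pow(25, -1))) = Mul(-1, Mul(-49, Rational(1, 25))) = Mul(-1, Rational(-49, 25)) = Rational(49, 25)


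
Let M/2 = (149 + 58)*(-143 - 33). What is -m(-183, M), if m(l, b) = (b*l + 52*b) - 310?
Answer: -9544874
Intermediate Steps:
M = -72864 (M = 2*((149 + 58)*(-143 - 33)) = 2*(207*(-176)) = 2*(-36432) = -72864)
m(l, b) = -310 + 52*b + b*l (m(l, b) = (52*b + b*l) - 310 = -310 + 52*b + b*l)
-m(-183, M) = -(-310 + 52*(-72864) - 72864*(-183)) = -(-310 - 3788928 + 13334112) = -1*9544874 = -9544874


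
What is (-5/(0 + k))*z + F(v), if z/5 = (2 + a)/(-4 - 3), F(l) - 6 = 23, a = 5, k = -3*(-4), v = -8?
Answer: 373/12 ≈ 31.083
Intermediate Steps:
k = 12
F(l) = 29 (F(l) = 6 + 23 = 29)
z = -5 (z = 5*((2 + 5)/(-4 - 3)) = 5*(7/(-7)) = 5*(7*(-1/7)) = 5*(-1) = -5)
(-5/(0 + k))*z + F(v) = (-5/(0 + 12))*(-5) + 29 = (-5/12)*(-5) + 29 = ((1/12)*(-5))*(-5) + 29 = -5/12*(-5) + 29 = 25/12 + 29 = 373/12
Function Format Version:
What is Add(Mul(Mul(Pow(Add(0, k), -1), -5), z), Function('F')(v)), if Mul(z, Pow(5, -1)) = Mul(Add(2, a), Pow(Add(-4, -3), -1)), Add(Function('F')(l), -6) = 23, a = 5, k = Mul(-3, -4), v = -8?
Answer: Rational(373, 12) ≈ 31.083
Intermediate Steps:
k = 12
Function('F')(l) = 29 (Function('F')(l) = Add(6, 23) = 29)
z = -5 (z = Mul(5, Mul(Add(2, 5), Pow(Add(-4, -3), -1))) = Mul(5, Mul(7, Pow(-7, -1))) = Mul(5, Mul(7, Rational(-1, 7))) = Mul(5, -1) = -5)
Add(Mul(Mul(Pow(Add(0, k), -1), -5), z), Function('F')(v)) = Add(Mul(Mul(Pow(Add(0, 12), -1), -5), -5), 29) = Add(Mul(Mul(Pow(12, -1), -5), -5), 29) = Add(Mul(Mul(Rational(1, 12), -5), -5), 29) = Add(Mul(Rational(-5, 12), -5), 29) = Add(Rational(25, 12), 29) = Rational(373, 12)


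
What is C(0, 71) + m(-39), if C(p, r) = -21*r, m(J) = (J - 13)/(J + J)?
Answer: -4471/3 ≈ -1490.3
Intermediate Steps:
m(J) = (-13 + J)/(2*J) (m(J) = (-13 + J)/((2*J)) = (-13 + J)*(1/(2*J)) = (-13 + J)/(2*J))
C(0, 71) + m(-39) = -21*71 + (½)*(-13 - 39)/(-39) = -1491 + (½)*(-1/39)*(-52) = -1491 + ⅔ = -4471/3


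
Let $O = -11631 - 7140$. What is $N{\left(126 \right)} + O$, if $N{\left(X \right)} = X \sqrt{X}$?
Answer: $-18771 + 378 \sqrt{14} \approx -17357.0$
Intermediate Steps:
$O = -18771$ ($O = -11631 - 7140 = -18771$)
$N{\left(X \right)} = X^{\frac{3}{2}}$
$N{\left(126 \right)} + O = 126^{\frac{3}{2}} - 18771 = 378 \sqrt{14} - 18771 = -18771 + 378 \sqrt{14}$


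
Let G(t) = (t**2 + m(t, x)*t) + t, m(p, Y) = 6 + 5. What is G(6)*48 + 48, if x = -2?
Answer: 5232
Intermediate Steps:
m(p, Y) = 11
G(t) = t**2 + 12*t (G(t) = (t**2 + 11*t) + t = t**2 + 12*t)
G(6)*48 + 48 = (6*(12 + 6))*48 + 48 = (6*18)*48 + 48 = 108*48 + 48 = 5184 + 48 = 5232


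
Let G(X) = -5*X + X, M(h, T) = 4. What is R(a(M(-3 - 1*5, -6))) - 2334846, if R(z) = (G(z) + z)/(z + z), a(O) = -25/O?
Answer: -4669695/2 ≈ -2.3348e+6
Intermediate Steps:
G(X) = -4*X
R(z) = -3/2 (R(z) = (-4*z + z)/(z + z) = (-3*z)/((2*z)) = (-3*z)*(1/(2*z)) = -3/2)
R(a(M(-3 - 1*5, -6))) - 2334846 = -3/2 - 2334846 = -4669695/2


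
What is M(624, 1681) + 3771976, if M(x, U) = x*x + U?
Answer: 4163033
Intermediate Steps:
M(x, U) = U + x**2 (M(x, U) = x**2 + U = U + x**2)
M(624, 1681) + 3771976 = (1681 + 624**2) + 3771976 = (1681 + 389376) + 3771976 = 391057 + 3771976 = 4163033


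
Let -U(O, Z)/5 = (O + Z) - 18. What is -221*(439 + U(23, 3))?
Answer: -88179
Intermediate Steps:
U(O, Z) = 90 - 5*O - 5*Z (U(O, Z) = -5*((O + Z) - 18) = -5*(-18 + O + Z) = 90 - 5*O - 5*Z)
-221*(439 + U(23, 3)) = -221*(439 + (90 - 5*23 - 5*3)) = -221*(439 + (90 - 115 - 15)) = -221*(439 - 40) = -221*399 = -88179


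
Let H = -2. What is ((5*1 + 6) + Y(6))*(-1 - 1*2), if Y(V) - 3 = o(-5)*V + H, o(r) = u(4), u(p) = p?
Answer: -108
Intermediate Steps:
o(r) = 4
Y(V) = 1 + 4*V (Y(V) = 3 + (4*V - 2) = 3 + (-2 + 4*V) = 1 + 4*V)
((5*1 + 6) + Y(6))*(-1 - 1*2) = ((5*1 + 6) + (1 + 4*6))*(-1 - 1*2) = ((5 + 6) + (1 + 24))*(-1 - 2) = (11 + 25)*(-3) = 36*(-3) = -108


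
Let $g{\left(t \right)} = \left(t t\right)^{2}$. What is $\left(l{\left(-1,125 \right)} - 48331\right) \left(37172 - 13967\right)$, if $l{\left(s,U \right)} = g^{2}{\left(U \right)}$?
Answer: $1383125782011817932270$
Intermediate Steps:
$g{\left(t \right)} = t^{4}$ ($g{\left(t \right)} = \left(t^{2}\right)^{2} = t^{4}$)
$l{\left(s,U \right)} = U^{8}$ ($l{\left(s,U \right)} = \left(U^{4}\right)^{2} = U^{8}$)
$\left(l{\left(-1,125 \right)} - 48331\right) \left(37172 - 13967\right) = \left(125^{8} - 48331\right) \left(37172 - 13967\right) = \left(59604644775390625 - 48331\right) 23205 = 59604644775342294 \cdot 23205 = 1383125782011817932270$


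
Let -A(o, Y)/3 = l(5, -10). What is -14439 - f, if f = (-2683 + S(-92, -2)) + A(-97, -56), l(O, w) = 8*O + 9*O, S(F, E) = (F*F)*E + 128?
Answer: 5299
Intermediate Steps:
S(F, E) = 128 + E*F**2 (S(F, E) = F**2*E + 128 = E*F**2 + 128 = 128 + E*F**2)
l(O, w) = 17*O
A(o, Y) = -255 (A(o, Y) = -51*5 = -3*85 = -255)
f = -19738 (f = (-2683 + (128 - 2*(-92)**2)) - 255 = (-2683 + (128 - 2*8464)) - 255 = (-2683 + (128 - 16928)) - 255 = (-2683 - 16800) - 255 = -19483 - 255 = -19738)
-14439 - f = -14439 - 1*(-19738) = -14439 + 19738 = 5299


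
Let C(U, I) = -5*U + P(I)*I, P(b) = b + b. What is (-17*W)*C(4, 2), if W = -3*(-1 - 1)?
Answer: 1224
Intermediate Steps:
W = 6 (W = -3*(-2) = 6)
P(b) = 2*b
C(U, I) = -5*U + 2*I**2 (C(U, I) = -5*U + (2*I)*I = -5*U + 2*I**2)
(-17*W)*C(4, 2) = (-17*6)*(-5*4 + 2*2**2) = -102*(-20 + 2*4) = -102*(-20 + 8) = -102*(-12) = 1224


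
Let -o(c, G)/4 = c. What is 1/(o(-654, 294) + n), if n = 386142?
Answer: 1/388758 ≈ 2.5723e-6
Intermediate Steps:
o(c, G) = -4*c
1/(o(-654, 294) + n) = 1/(-4*(-654) + 386142) = 1/(2616 + 386142) = 1/388758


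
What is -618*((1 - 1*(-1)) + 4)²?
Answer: -22248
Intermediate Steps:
-618*((1 - 1*(-1)) + 4)² = -618*((1 + 1) + 4)² = -618*(2 + 4)² = -618*6² = -618*36 = -22248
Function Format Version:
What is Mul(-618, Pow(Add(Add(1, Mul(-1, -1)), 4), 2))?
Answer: -22248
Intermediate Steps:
Mul(-618, Pow(Add(Add(1, Mul(-1, -1)), 4), 2)) = Mul(-618, Pow(Add(Add(1, 1), 4), 2)) = Mul(-618, Pow(Add(2, 4), 2)) = Mul(-618, Pow(6, 2)) = Mul(-618, 36) = -22248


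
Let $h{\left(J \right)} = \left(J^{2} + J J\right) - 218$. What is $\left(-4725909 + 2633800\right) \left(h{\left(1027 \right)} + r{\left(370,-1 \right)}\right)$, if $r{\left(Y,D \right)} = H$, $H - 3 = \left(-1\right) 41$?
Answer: $-4412680487018$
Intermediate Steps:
$H = -38$ ($H = 3 - 41 = -38$)
$r{\left(Y,D \right)} = -38$
$h{\left(J \right)} = -218 + 2 J^{2}$ ($h{\left(J \right)} = \left(J^{2} + J^{2}\right) - 218 = 2 J^{2} - 218 = -218 + 2 J^{2}$)
$\left(-4725909 + 2633800\right) \left(h{\left(1027 \right)} + r{\left(370,-1 \right)}\right) = \left(-4725909 + 2633800\right) \left(\left(-218 + 2 \cdot 1027^{2}\right) - 38\right) = - 2092109 \left(\left(-218 + 2 \cdot 1054729\right) - 38\right) = - 2092109 \left(\left(-218 + 2109458\right) - 38\right) = - 2092109 \left(2109240 - 38\right) = \left(-2092109\right) 2109202 = -4412680487018$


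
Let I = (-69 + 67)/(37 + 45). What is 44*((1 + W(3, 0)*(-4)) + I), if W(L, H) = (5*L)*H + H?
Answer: 1760/41 ≈ 42.927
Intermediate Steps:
I = -1/41 (I = -2/82 = -2*1/82 = -1/41 ≈ -0.024390)
W(L, H) = H + 5*H*L (W(L, H) = 5*H*L + H = H + 5*H*L)
44*((1 + W(3, 0)*(-4)) + I) = 44*((1 + (0*(1 + 5*3))*(-4)) - 1/41) = 44*((1 + (0*(1 + 15))*(-4)) - 1/41) = 44*((1 + (0*16)*(-4)) - 1/41) = 44*((1 + 0*(-4)) - 1/41) = 44*((1 + 0) - 1/41) = 44*(1 - 1/41) = 44*(40/41) = 1760/41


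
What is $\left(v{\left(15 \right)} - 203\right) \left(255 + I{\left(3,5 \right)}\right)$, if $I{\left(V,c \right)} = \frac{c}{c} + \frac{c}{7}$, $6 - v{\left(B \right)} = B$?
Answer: $- \frac{380964}{7} \approx -54423.0$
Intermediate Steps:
$v{\left(B \right)} = 6 - B$
$I{\left(V,c \right)} = 1 + \frac{c}{7}$ ($I{\left(V,c \right)} = 1 + c \frac{1}{7} = 1 + \frac{c}{7}$)
$\left(v{\left(15 \right)} - 203\right) \left(255 + I{\left(3,5 \right)}\right) = \left(\left(6 - 15\right) - 203\right) \left(255 + \left(1 + \frac{1}{7} \cdot 5\right)\right) = \left(\left(6 - 15\right) - 203\right) \left(255 + \left(1 + \frac{5}{7}\right)\right) = \left(-9 - 203\right) \left(255 + \frac{12}{7}\right) = \left(-212\right) \frac{1797}{7} = - \frac{380964}{7}$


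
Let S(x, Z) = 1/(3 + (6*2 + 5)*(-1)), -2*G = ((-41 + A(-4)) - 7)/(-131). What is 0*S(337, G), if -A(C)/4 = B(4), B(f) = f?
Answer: 0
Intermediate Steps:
A(C) = -16 (A(C) = -4*4 = -16)
G = -32/131 (G = -((-41 - 16) - 7)/(2*(-131)) = -(-57 - 7)*(-1)/(2*131) = -(-32)*(-1)/131 = -1/2*64/131 = -32/131 ≈ -0.24427)
S(x, Z) = -1/14 (S(x, Z) = 1/(3 + (12 + 5)*(-1)) = 1/(3 + 17*(-1)) = 1/(3 - 17) = 1/(-14) = -1/14)
0*S(337, G) = 0*(-1/14) = 0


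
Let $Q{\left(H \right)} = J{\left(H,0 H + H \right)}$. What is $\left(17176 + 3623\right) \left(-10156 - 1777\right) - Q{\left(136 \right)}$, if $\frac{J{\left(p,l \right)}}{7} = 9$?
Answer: $-248194530$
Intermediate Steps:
$J{\left(p,l \right)} = 63$ ($J{\left(p,l \right)} = 7 \cdot 9 = 63$)
$Q{\left(H \right)} = 63$
$\left(17176 + 3623\right) \left(-10156 - 1777\right) - Q{\left(136 \right)} = \left(17176 + 3623\right) \left(-10156 - 1777\right) - 63 = 20799 \left(-11933\right) - 63 = -248194467 - 63 = -248194530$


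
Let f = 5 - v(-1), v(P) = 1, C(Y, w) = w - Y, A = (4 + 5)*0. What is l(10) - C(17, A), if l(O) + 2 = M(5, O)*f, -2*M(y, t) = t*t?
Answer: -185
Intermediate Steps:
M(y, t) = -t**2/2 (M(y, t) = -t*t/2 = -t**2/2)
A = 0 (A = 9*0 = 0)
f = 4 (f = 5 - 1*1 = 5 - 1 = 4)
l(O) = -2 - 2*O**2 (l(O) = -2 - O**2/2*4 = -2 - 2*O**2)
l(10) - C(17, A) = (-2 - 2*10**2) - (0 - 1*17) = (-2 - 2*100) - (0 - 17) = (-2 - 200) - 1*(-17) = -202 + 17 = -185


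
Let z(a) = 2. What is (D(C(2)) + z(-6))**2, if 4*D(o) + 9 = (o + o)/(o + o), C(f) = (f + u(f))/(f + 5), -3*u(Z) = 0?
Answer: 0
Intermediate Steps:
u(Z) = 0 (u(Z) = -1/3*0 = 0)
C(f) = f/(5 + f) (C(f) = (f + 0)/(f + 5) = f/(5 + f))
D(o) = -2 (D(o) = -9/4 + ((o + o)/(o + o))/4 = -9/4 + ((2*o)/((2*o)))/4 = -9/4 + ((2*o)*(1/(2*o)))/4 = -9/4 + (1/4)*1 = -9/4 + 1/4 = -2)
(D(C(2)) + z(-6))**2 = (-2 + 2)**2 = 0**2 = 0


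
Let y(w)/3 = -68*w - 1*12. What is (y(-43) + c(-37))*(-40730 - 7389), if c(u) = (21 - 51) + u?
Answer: -417143611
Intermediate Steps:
c(u) = -30 + u
y(w) = -36 - 204*w (y(w) = 3*(-68*w - 1*12) = 3*(-68*w - 12) = 3*(-12 - 68*w) = -36 - 204*w)
(y(-43) + c(-37))*(-40730 - 7389) = ((-36 - 204*(-43)) + (-30 - 37))*(-40730 - 7389) = ((-36 + 8772) - 67)*(-48119) = (8736 - 67)*(-48119) = 8669*(-48119) = -417143611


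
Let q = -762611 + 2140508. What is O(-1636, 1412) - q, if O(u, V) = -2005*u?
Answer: 1902283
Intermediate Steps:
q = 1377897
O(-1636, 1412) - q = -2005*(-1636) - 1*1377897 = 3280180 - 1377897 = 1902283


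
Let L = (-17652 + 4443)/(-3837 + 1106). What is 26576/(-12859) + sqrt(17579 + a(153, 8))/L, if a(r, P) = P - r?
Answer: -2416/1169 + 2731*sqrt(17434)/13209 ≈ 25.232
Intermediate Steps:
L = 13209/2731 (L = -13209/(-2731) = -13209*(-1/2731) = 13209/2731 ≈ 4.8367)
26576/(-12859) + sqrt(17579 + a(153, 8))/L = 26576/(-12859) + sqrt(17579 + (8 - 1*153))/(13209/2731) = 26576*(-1/12859) + sqrt(17579 + (8 - 153))*(2731/13209) = -2416/1169 + sqrt(17579 - 145)*(2731/13209) = -2416/1169 + sqrt(17434)*(2731/13209) = -2416/1169 + 2731*sqrt(17434)/13209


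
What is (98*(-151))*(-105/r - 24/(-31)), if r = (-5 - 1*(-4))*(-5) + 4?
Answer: 14990374/93 ≈ 1.6119e+5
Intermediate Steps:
r = 9 (r = (-5 + 4)*(-5) + 4 = -1*(-5) + 4 = 5 + 4 = 9)
(98*(-151))*(-105/r - 24/(-31)) = (98*(-151))*(-105/9 - 24/(-31)) = -14798*(-105*⅑ - 24*(-1/31)) = -14798*(-35/3 + 24/31) = -14798*(-1013/93) = 14990374/93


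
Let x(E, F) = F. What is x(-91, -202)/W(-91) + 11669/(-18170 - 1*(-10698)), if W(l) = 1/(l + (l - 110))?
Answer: 440716779/7472 ≈ 58982.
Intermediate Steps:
W(l) = 1/(-110 + 2*l) (W(l) = 1/(l + (-110 + l)) = 1/(-110 + 2*l))
x(-91, -202)/W(-91) + 11669/(-18170 - 1*(-10698)) = -202/(1/(2*(-55 - 91))) + 11669/(-18170 - 1*(-10698)) = -202/((½)/(-146)) + 11669/(-18170 + 10698) = -202/((½)*(-1/146)) + 11669/(-7472) = -202/(-1/292) + 11669*(-1/7472) = -202*(-292) - 11669/7472 = 58984 - 11669/7472 = 440716779/7472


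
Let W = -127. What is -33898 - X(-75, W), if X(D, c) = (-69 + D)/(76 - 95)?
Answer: -644206/19 ≈ -33906.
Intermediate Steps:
X(D, c) = 69/19 - D/19 (X(D, c) = (-69 + D)/(-19) = (-69 + D)*(-1/19) = 69/19 - D/19)
-33898 - X(-75, W) = -33898 - (69/19 - 1/19*(-75)) = -33898 - (69/19 + 75/19) = -33898 - 1*144/19 = -33898 - 144/19 = -644206/19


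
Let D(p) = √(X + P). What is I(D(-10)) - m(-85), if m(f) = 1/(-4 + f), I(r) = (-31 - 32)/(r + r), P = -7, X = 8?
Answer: -5605/178 ≈ -31.489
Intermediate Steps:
D(p) = 1 (D(p) = √(8 - 7) = √1 = 1)
I(r) = -63/(2*r) (I(r) = -63*1/(2*r) = -63/(2*r))
I(D(-10)) - m(-85) = -63/2/1 - 1/(-4 - 85) = -63/2*1 - 1/(-89) = -63/2 - 1*(-1/89) = -63/2 + 1/89 = -5605/178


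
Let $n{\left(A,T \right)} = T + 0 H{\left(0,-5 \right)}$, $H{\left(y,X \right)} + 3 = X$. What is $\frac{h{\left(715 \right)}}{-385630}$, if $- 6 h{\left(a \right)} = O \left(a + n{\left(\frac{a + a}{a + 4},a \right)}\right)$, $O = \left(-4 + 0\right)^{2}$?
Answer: $\frac{1144}{115689} \approx 0.0098886$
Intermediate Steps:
$H{\left(y,X \right)} = -3 + X$
$n{\left(A,T \right)} = T$ ($n{\left(A,T \right)} = T + 0 \left(-3 - 5\right) = T + 0 \left(-8\right) = T + 0 = T$)
$O = 16$ ($O = \left(-4\right)^{2} = 16$)
$h{\left(a \right)} = - \frac{16 a}{3}$ ($h{\left(a \right)} = - \frac{16 \left(a + a\right)}{6} = - \frac{16 \cdot 2 a}{6} = - \frac{32 a}{6} = - \frac{16 a}{3}$)
$\frac{h{\left(715 \right)}}{-385630} = \frac{\left(- \frac{16}{3}\right) 715}{-385630} = \left(- \frac{11440}{3}\right) \left(- \frac{1}{385630}\right) = \frac{1144}{115689}$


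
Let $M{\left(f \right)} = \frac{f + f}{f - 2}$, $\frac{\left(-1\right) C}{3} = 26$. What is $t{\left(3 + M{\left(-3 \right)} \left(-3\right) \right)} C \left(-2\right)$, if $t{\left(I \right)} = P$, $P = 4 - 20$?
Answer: $-2496$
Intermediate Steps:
$C = -78$ ($C = \left(-3\right) 26 = -78$)
$P = -16$ ($P = 4 - 20 = -16$)
$M{\left(f \right)} = \frac{2 f}{-2 + f}$
$t{\left(I \right)} = -16$
$t{\left(3 + M{\left(-3 \right)} \left(-3\right) \right)} C \left(-2\right) = \left(-16\right) \left(-78\right) \left(-2\right) = 1248 \left(-2\right) = -2496$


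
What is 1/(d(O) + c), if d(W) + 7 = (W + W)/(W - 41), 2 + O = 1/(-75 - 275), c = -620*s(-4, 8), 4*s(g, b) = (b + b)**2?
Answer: -15051/597327635 ≈ -2.5197e-5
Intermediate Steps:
s(g, b) = b**2 (s(g, b) = (b + b)**2/4 = (2*b)**2/4 = (4*b**2)/4 = b**2)
c = -39680 (c = -620*8**2 = -620*64 = -39680)
O = -701/350 (O = -2 + 1/(-75 - 275) = -2 + 1/(-350) = -2 - 1/350 = -701/350 ≈ -2.0029)
d(W) = -7 + 2*W/(-41 + W) (d(W) = -7 + (W + W)/(W - 41) = -7 + (2*W)/(-41 + W) = -7 + 2*W/(-41 + W))
1/(d(O) + c) = 1/((287 - 5*(-701/350))/(-41 - 701/350) - 39680) = 1/((287 + 701/70)/(-15051/350) - 39680) = 1/(-350/15051*20791/70 - 39680) = 1/(-103955/15051 - 39680) = 1/(-597327635/15051) = -15051/597327635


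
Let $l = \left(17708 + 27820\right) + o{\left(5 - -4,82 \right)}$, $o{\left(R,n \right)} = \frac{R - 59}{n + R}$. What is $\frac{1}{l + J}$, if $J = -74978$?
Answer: $- \frac{91}{2680000} \approx -3.3955 \cdot 10^{-5}$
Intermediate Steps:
$o{\left(R,n \right)} = \frac{-59 + R}{R + n}$
$l = \frac{4142998}{91}$ ($l = \left(17708 + 27820\right) + \frac{-59 + \left(5 - -4\right)}{\left(5 - -4\right) + 82} = 45528 + \frac{-59 + \left(5 + 4\right)}{\left(5 + 4\right) + 82} = 45528 + \frac{-59 + 9}{9 + 82} = 45528 + \frac{1}{91} \left(-50\right) = 45528 - \frac{50}{91} = \frac{4142998}{91} \approx 45527.0$)
$\frac{1}{l + J} = \frac{1}{\frac{4142998}{91} - 74978} = \frac{1}{- \frac{2680000}{91}} = - \frac{91}{2680000}$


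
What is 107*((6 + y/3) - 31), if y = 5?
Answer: -7490/3 ≈ -2496.7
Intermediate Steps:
107*((6 + y/3) - 31) = 107*((6 + 5/3) - 31) = 107*(23/3 - 31) = 107*(-70/3) = -7490/3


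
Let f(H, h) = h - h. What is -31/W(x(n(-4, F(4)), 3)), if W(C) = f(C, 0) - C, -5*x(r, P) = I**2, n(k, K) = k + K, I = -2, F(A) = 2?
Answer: -155/4 ≈ -38.750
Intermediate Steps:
f(H, h) = 0
n(k, K) = K + k
x(r, P) = -4/5 (x(r, P) = -1/5*(-2)**2 = -1/5*4 = -4/5)
W(C) = -C (W(C) = 0 - C = -C)
-31/W(x(n(-4, F(4)), 3)) = -31/((-1*(-4/5))) = -31/4/5 = -31*5/4 = -155/4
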